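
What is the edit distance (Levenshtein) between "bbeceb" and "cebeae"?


Computing edit distance: "bbeceb" -> "cebeae"
DP table:
           c    e    b    e    a    e
      0    1    2    3    4    5    6
  b   1    1    2    2    3    4    5
  b   2    2    2    2    3    4    5
  e   3    3    2    3    2    3    4
  c   4    3    3    3    3    3    4
  e   5    4    3    4    3    4    3
  b   6    5    4    3    4    4    4
Edit distance = dp[6][6] = 4

4


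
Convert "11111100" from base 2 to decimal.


Input: "11111100" in base 2
Positional expansion:
  Digit '1' (value 1) x 2^7 = 128
  Digit '1' (value 1) x 2^6 = 64
  Digit '1' (value 1) x 2^5 = 32
  Digit '1' (value 1) x 2^4 = 16
  Digit '1' (value 1) x 2^3 = 8
  Digit '1' (value 1) x 2^2 = 4
  Digit '0' (value 0) x 2^1 = 0
  Digit '0' (value 0) x 2^0 = 0
Sum = 252

252


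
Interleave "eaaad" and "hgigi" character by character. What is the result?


Interleaving "eaaad" and "hgigi":
  Position 0: 'e' from first, 'h' from second => "eh"
  Position 1: 'a' from first, 'g' from second => "ag"
  Position 2: 'a' from first, 'i' from second => "ai"
  Position 3: 'a' from first, 'g' from second => "ag"
  Position 4: 'd' from first, 'i' from second => "di"
Result: ehagaiagdi

ehagaiagdi


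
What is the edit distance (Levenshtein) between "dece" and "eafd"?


Computing edit distance: "dece" -> "eafd"
DP table:
           e    a    f    d
      0    1    2    3    4
  d   1    1    2    3    3
  e   2    1    2    3    4
  c   3    2    2    3    4
  e   4    3    3    3    4
Edit distance = dp[4][4] = 4

4


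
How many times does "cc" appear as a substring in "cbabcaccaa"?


Searching for "cc" in "cbabcaccaa"
Scanning each position:
  Position 0: "cb" => no
  Position 1: "ba" => no
  Position 2: "ab" => no
  Position 3: "bc" => no
  Position 4: "ca" => no
  Position 5: "ac" => no
  Position 6: "cc" => MATCH
  Position 7: "ca" => no
  Position 8: "aa" => no
Total occurrences: 1

1


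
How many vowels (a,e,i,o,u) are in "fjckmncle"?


Input: fjckmncle
Checking each character:
  'f' at position 0: consonant
  'j' at position 1: consonant
  'c' at position 2: consonant
  'k' at position 3: consonant
  'm' at position 4: consonant
  'n' at position 5: consonant
  'c' at position 6: consonant
  'l' at position 7: consonant
  'e' at position 8: vowel (running total: 1)
Total vowels: 1

1


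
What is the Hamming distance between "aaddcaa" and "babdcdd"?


Comparing "aaddcaa" and "babdcdd" position by position:
  Position 0: 'a' vs 'b' => differ
  Position 1: 'a' vs 'a' => same
  Position 2: 'd' vs 'b' => differ
  Position 3: 'd' vs 'd' => same
  Position 4: 'c' vs 'c' => same
  Position 5: 'a' vs 'd' => differ
  Position 6: 'a' vs 'd' => differ
Total differences (Hamming distance): 4

4


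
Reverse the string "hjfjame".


Input: hjfjame
Reading characters right to left:
  Position 6: 'e'
  Position 5: 'm'
  Position 4: 'a'
  Position 3: 'j'
  Position 2: 'f'
  Position 1: 'j'
  Position 0: 'h'
Reversed: emajfjh

emajfjh


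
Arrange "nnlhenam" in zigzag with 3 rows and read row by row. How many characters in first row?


Zigzag "nnlhenam" into 3 rows:
Placing characters:
  'n' => row 0
  'n' => row 1
  'l' => row 2
  'h' => row 1
  'e' => row 0
  'n' => row 1
  'a' => row 2
  'm' => row 1
Rows:
  Row 0: "ne"
  Row 1: "nhnm"
  Row 2: "la"
First row length: 2

2


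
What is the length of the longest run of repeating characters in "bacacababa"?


Input: "bacacababa"
Scanning for longest run:
  Position 1 ('a'): new char, reset run to 1
  Position 2 ('c'): new char, reset run to 1
  Position 3 ('a'): new char, reset run to 1
  Position 4 ('c'): new char, reset run to 1
  Position 5 ('a'): new char, reset run to 1
  Position 6 ('b'): new char, reset run to 1
  Position 7 ('a'): new char, reset run to 1
  Position 8 ('b'): new char, reset run to 1
  Position 9 ('a'): new char, reset run to 1
Longest run: 'b' with length 1

1


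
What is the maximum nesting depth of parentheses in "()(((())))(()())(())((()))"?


Input: "()(((())))(()())(())((()))"
Tracking depth:
  Position 0 '(': depth becomes 1
  Position 1 ')': depth becomes 0
  Position 2 '(': depth becomes 1
  Position 3 '(': depth becomes 2
  Position 4 '(': depth becomes 3
  Position 5 '(': depth becomes 4
  Position 6 ')': depth becomes 3
  Position 7 ')': depth becomes 2
  Position 8 ')': depth becomes 1
  Position 9 ')': depth becomes 0
  Position 10 '(': depth becomes 1
  Position 11 '(': depth becomes 2
  Position 12 ')': depth becomes 1
  Position 13 '(': depth becomes 2
  Position 14 ')': depth becomes 1
  Position 15 ')': depth becomes 0
  Position 16 '(': depth becomes 1
  Position 17 '(': depth becomes 2
  Position 18 ')': depth becomes 1
  Position 19 ')': depth becomes 0
  Position 20 '(': depth becomes 1
  Position 21 '(': depth becomes 2
  Position 22 '(': depth becomes 3
  Position 23 ')': depth becomes 2
  Position 24 ')': depth becomes 1
  Position 25 ')': depth becomes 0
Maximum depth reached: 4

4


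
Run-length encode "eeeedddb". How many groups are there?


Input: eeeedddb
Scanning for consecutive runs:
  Group 1: 'e' x 4 (positions 0-3)
  Group 2: 'd' x 3 (positions 4-6)
  Group 3: 'b' x 1 (positions 7-7)
Total groups: 3

3


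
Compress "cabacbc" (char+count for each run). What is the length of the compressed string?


Input: cabacbc
Runs:
  'c' x 1 => "c1"
  'a' x 1 => "a1"
  'b' x 1 => "b1"
  'a' x 1 => "a1"
  'c' x 1 => "c1"
  'b' x 1 => "b1"
  'c' x 1 => "c1"
Compressed: "c1a1b1a1c1b1c1"
Compressed length: 14

14


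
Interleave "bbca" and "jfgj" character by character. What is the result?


Interleaving "bbca" and "jfgj":
  Position 0: 'b' from first, 'j' from second => "bj"
  Position 1: 'b' from first, 'f' from second => "bf"
  Position 2: 'c' from first, 'g' from second => "cg"
  Position 3: 'a' from first, 'j' from second => "aj"
Result: bjbfcgaj

bjbfcgaj


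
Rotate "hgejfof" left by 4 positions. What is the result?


Input: "hgejfof", rotate left by 4
First 4 characters: "hgej"
Remaining characters: "fof"
Concatenate remaining + first: "fof" + "hgej" = "fofhgej"

fofhgej


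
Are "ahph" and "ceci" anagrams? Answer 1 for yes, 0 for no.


Strings: "ahph", "ceci"
Sorted first:  ahhp
Sorted second: ccei
Differ at position 0: 'a' vs 'c' => not anagrams

0


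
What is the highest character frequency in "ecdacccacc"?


Input: ecdacccacc
Character counts:
  'a': 2
  'c': 6
  'd': 1
  'e': 1
Maximum frequency: 6

6


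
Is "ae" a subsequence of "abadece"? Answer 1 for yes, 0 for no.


Check if "ae" is a subsequence of "abadece"
Greedy scan:
  Position 0 ('a'): matches sub[0] = 'a'
  Position 1 ('b'): no match needed
  Position 2 ('a'): no match needed
  Position 3 ('d'): no match needed
  Position 4 ('e'): matches sub[1] = 'e'
  Position 5 ('c'): no match needed
  Position 6 ('e'): no match needed
All 2 characters matched => is a subsequence

1


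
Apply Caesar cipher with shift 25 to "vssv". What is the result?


Caesar cipher: shift "vssv" by 25
  'v' (pos 21) + 25 = pos 20 = 'u'
  's' (pos 18) + 25 = pos 17 = 'r'
  's' (pos 18) + 25 = pos 17 = 'r'
  'v' (pos 21) + 25 = pos 20 = 'u'
Result: urru

urru


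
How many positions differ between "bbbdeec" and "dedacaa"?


Comparing "bbbdeec" and "dedacaa" position by position:
  Position 0: 'b' vs 'd' => DIFFER
  Position 1: 'b' vs 'e' => DIFFER
  Position 2: 'b' vs 'd' => DIFFER
  Position 3: 'd' vs 'a' => DIFFER
  Position 4: 'e' vs 'c' => DIFFER
  Position 5: 'e' vs 'a' => DIFFER
  Position 6: 'c' vs 'a' => DIFFER
Positions that differ: 7

7


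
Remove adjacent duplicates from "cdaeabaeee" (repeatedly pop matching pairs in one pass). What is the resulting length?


Input: cdaeabaeee
Stack-based adjacent duplicate removal:
  Read 'c': push. Stack: c
  Read 'd': push. Stack: cd
  Read 'a': push. Stack: cda
  Read 'e': push. Stack: cdae
  Read 'a': push. Stack: cdaea
  Read 'b': push. Stack: cdaeab
  Read 'a': push. Stack: cdaeaba
  Read 'e': push. Stack: cdaeabae
  Read 'e': matches stack top 'e' => pop. Stack: cdaeaba
  Read 'e': push. Stack: cdaeabae
Final stack: "cdaeabae" (length 8)

8


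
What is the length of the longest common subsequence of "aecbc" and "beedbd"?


LCS of "aecbc" and "beedbd"
DP table:
           b    e    e    d    b    d
      0    0    0    0    0    0    0
  a   0    0    0    0    0    0    0
  e   0    0    1    1    1    1    1
  c   0    0    1    1    1    1    1
  b   0    1    1    1    1    2    2
  c   0    1    1    1    1    2    2
LCS length = dp[5][6] = 2

2


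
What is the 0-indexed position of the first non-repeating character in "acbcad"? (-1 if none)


Input: acbcad
Character frequencies:
  'a': 2
  'b': 1
  'c': 2
  'd': 1
Scanning left to right for freq == 1:
  Position 0 ('a'): freq=2, skip
  Position 1 ('c'): freq=2, skip
  Position 2 ('b'): unique! => answer = 2

2


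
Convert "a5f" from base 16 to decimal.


Input: "a5f" in base 16
Positional expansion:
  Digit 'a' (value 10) x 16^2 = 2560
  Digit '5' (value 5) x 16^1 = 80
  Digit 'f' (value 15) x 16^0 = 15
Sum = 2655

2655


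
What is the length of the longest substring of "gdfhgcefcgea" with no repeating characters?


Input: "gdfhgcefcgea"
Sliding window (track last position of each char):
  Position 0 ('g'): window [0,0] length 1 -- new best
  Position 1 ('d'): window [0,1] length 2 -- new best
  Position 2 ('f'): window [0,2] length 3 -- new best
  Position 3 ('h'): window [0,3] length 4 -- new best
  Position 4 ('g'): repeat (last at 0), move window start to 1
  Position 4 ('g'): window [1,4] length 4
  Position 5 ('c'): window [1,5] length 5 -- new best
  Position 6 ('e'): window [1,6] length 6 -- new best
  Position 7 ('f'): repeat (last at 2), move window start to 3
  Position 7 ('f'): window [3,7] length 5
  Position 8 ('c'): repeat (last at 5), move window start to 6
  Position 8 ('c'): window [6,8] length 3
  Position 9 ('g'): window [6,9] length 4
  Position 10 ('e'): repeat (last at 6), move window start to 7
  Position 10 ('e'): window [7,10] length 4
  Position 11 ('a'): window [7,11] length 5
Longest substring with no repeats: "dfhgce" with length 6

6


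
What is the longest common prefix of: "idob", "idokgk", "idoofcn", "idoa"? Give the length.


Words: idob, idokgk, idoofcn, idoa
  Position 0: all 'i' => match
  Position 1: all 'd' => match
  Position 2: all 'o' => match
  Position 3: ('b', 'k', 'o', 'a') => mismatch, stop
LCP = "ido" (length 3)

3


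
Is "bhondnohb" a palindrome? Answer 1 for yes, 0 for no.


Input: bhondnohb
Reversed: bhondnohb
  Compare pos 0 ('b') with pos 8 ('b'): match
  Compare pos 1 ('h') with pos 7 ('h'): match
  Compare pos 2 ('o') with pos 6 ('o'): match
  Compare pos 3 ('n') with pos 5 ('n'): match
Result: palindrome

1


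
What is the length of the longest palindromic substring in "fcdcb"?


Input: "fcdcb"
Checking substrings for palindromes:
  [1:4] "cdc" (len 3) => palindrome
Longest palindromic substring: "cdc" with length 3

3


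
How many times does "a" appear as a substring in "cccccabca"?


Searching for "a" in "cccccabca"
Scanning each position:
  Position 0: "c" => no
  Position 1: "c" => no
  Position 2: "c" => no
  Position 3: "c" => no
  Position 4: "c" => no
  Position 5: "a" => MATCH
  Position 6: "b" => no
  Position 7: "c" => no
  Position 8: "a" => MATCH
Total occurrences: 2

2


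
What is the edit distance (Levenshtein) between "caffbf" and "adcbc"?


Computing edit distance: "caffbf" -> "adcbc"
DP table:
           a    d    c    b    c
      0    1    2    3    4    5
  c   1    1    2    2    3    4
  a   2    1    2    3    3    4
  f   3    2    2    3    4    4
  f   4    3    3    3    4    5
  b   5    4    4    4    3    4
  f   6    5    5    5    4    4
Edit distance = dp[6][5] = 4

4


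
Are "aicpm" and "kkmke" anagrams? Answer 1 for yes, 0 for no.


Strings: "aicpm", "kkmke"
Sorted first:  acimp
Sorted second: ekkkm
Differ at position 0: 'a' vs 'e' => not anagrams

0


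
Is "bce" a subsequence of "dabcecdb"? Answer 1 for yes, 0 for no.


Check if "bce" is a subsequence of "dabcecdb"
Greedy scan:
  Position 0 ('d'): no match needed
  Position 1 ('a'): no match needed
  Position 2 ('b'): matches sub[0] = 'b'
  Position 3 ('c'): matches sub[1] = 'c'
  Position 4 ('e'): matches sub[2] = 'e'
  Position 5 ('c'): no match needed
  Position 6 ('d'): no match needed
  Position 7 ('b'): no match needed
All 3 characters matched => is a subsequence

1


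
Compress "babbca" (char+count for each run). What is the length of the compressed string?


Input: babbca
Runs:
  'b' x 1 => "b1"
  'a' x 1 => "a1"
  'b' x 2 => "b2"
  'c' x 1 => "c1"
  'a' x 1 => "a1"
Compressed: "b1a1b2c1a1"
Compressed length: 10

10


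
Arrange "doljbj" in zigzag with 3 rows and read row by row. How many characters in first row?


Zigzag "doljbj" into 3 rows:
Placing characters:
  'd' => row 0
  'o' => row 1
  'l' => row 2
  'j' => row 1
  'b' => row 0
  'j' => row 1
Rows:
  Row 0: "db"
  Row 1: "ojj"
  Row 2: "l"
First row length: 2

2


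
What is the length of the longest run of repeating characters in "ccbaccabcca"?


Input: "ccbaccabcca"
Scanning for longest run:
  Position 1 ('c'): continues run of 'c', length=2
  Position 2 ('b'): new char, reset run to 1
  Position 3 ('a'): new char, reset run to 1
  Position 4 ('c'): new char, reset run to 1
  Position 5 ('c'): continues run of 'c', length=2
  Position 6 ('a'): new char, reset run to 1
  Position 7 ('b'): new char, reset run to 1
  Position 8 ('c'): new char, reset run to 1
  Position 9 ('c'): continues run of 'c', length=2
  Position 10 ('a'): new char, reset run to 1
Longest run: 'c' with length 2

2


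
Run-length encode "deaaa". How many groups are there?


Input: deaaa
Scanning for consecutive runs:
  Group 1: 'd' x 1 (positions 0-0)
  Group 2: 'e' x 1 (positions 1-1)
  Group 3: 'a' x 3 (positions 2-4)
Total groups: 3

3


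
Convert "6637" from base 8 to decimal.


Input: "6637" in base 8
Positional expansion:
  Digit '6' (value 6) x 8^3 = 3072
  Digit '6' (value 6) x 8^2 = 384
  Digit '3' (value 3) x 8^1 = 24
  Digit '7' (value 7) x 8^0 = 7
Sum = 3487

3487


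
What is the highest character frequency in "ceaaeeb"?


Input: ceaaeeb
Character counts:
  'a': 2
  'b': 1
  'c': 1
  'e': 3
Maximum frequency: 3

3


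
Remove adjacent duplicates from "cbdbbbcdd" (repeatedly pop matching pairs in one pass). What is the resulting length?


Input: cbdbbbcdd
Stack-based adjacent duplicate removal:
  Read 'c': push. Stack: c
  Read 'b': push. Stack: cb
  Read 'd': push. Stack: cbd
  Read 'b': push. Stack: cbdb
  Read 'b': matches stack top 'b' => pop. Stack: cbd
  Read 'b': push. Stack: cbdb
  Read 'c': push. Stack: cbdbc
  Read 'd': push. Stack: cbdbcd
  Read 'd': matches stack top 'd' => pop. Stack: cbdbc
Final stack: "cbdbc" (length 5)

5


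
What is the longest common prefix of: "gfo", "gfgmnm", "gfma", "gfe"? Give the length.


Words: gfo, gfgmnm, gfma, gfe
  Position 0: all 'g' => match
  Position 1: all 'f' => match
  Position 2: ('o', 'g', 'm', 'e') => mismatch, stop
LCP = "gf" (length 2)

2


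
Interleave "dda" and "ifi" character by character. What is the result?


Interleaving "dda" and "ifi":
  Position 0: 'd' from first, 'i' from second => "di"
  Position 1: 'd' from first, 'f' from second => "df"
  Position 2: 'a' from first, 'i' from second => "ai"
Result: didfai

didfai


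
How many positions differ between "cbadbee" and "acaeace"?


Comparing "cbadbee" and "acaeace" position by position:
  Position 0: 'c' vs 'a' => DIFFER
  Position 1: 'b' vs 'c' => DIFFER
  Position 2: 'a' vs 'a' => same
  Position 3: 'd' vs 'e' => DIFFER
  Position 4: 'b' vs 'a' => DIFFER
  Position 5: 'e' vs 'c' => DIFFER
  Position 6: 'e' vs 'e' => same
Positions that differ: 5

5


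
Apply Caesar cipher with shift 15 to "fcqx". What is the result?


Caesar cipher: shift "fcqx" by 15
  'f' (pos 5) + 15 = pos 20 = 'u'
  'c' (pos 2) + 15 = pos 17 = 'r'
  'q' (pos 16) + 15 = pos 5 = 'f'
  'x' (pos 23) + 15 = pos 12 = 'm'
Result: urfm

urfm


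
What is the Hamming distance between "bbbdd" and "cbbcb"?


Comparing "bbbdd" and "cbbcb" position by position:
  Position 0: 'b' vs 'c' => differ
  Position 1: 'b' vs 'b' => same
  Position 2: 'b' vs 'b' => same
  Position 3: 'd' vs 'c' => differ
  Position 4: 'd' vs 'b' => differ
Total differences (Hamming distance): 3

3


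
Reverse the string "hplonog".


Input: hplonog
Reading characters right to left:
  Position 6: 'g'
  Position 5: 'o'
  Position 4: 'n'
  Position 3: 'o'
  Position 2: 'l'
  Position 1: 'p'
  Position 0: 'h'
Reversed: gonolph

gonolph


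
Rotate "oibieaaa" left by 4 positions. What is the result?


Input: "oibieaaa", rotate left by 4
First 4 characters: "oibi"
Remaining characters: "eaaa"
Concatenate remaining + first: "eaaa" + "oibi" = "eaaaoibi"

eaaaoibi


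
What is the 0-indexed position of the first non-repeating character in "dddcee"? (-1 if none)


Input: dddcee
Character frequencies:
  'c': 1
  'd': 3
  'e': 2
Scanning left to right for freq == 1:
  Position 0 ('d'): freq=3, skip
  Position 1 ('d'): freq=3, skip
  Position 2 ('d'): freq=3, skip
  Position 3 ('c'): unique! => answer = 3

3


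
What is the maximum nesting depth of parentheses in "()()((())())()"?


Input: "()()((())())()"
Tracking depth:
  Position 0 '(': depth becomes 1
  Position 1 ')': depth becomes 0
  Position 2 '(': depth becomes 1
  Position 3 ')': depth becomes 0
  Position 4 '(': depth becomes 1
  Position 5 '(': depth becomes 2
  Position 6 '(': depth becomes 3
  Position 7 ')': depth becomes 2
  Position 8 ')': depth becomes 1
  Position 9 '(': depth becomes 2
  Position 10 ')': depth becomes 1
  Position 11 ')': depth becomes 0
  Position 12 '(': depth becomes 1
  Position 13 ')': depth becomes 0
Maximum depth reached: 3

3


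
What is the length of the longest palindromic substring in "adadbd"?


Input: "adadbd"
Checking substrings for palindromes:
  [0:3] "ada" (len 3) => palindrome
  [1:4] "dad" (len 3) => palindrome
  [3:6] "dbd" (len 3) => palindrome
Longest palindromic substring: "ada" with length 3

3


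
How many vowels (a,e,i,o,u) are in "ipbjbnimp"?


Input: ipbjbnimp
Checking each character:
  'i' at position 0: vowel (running total: 1)
  'p' at position 1: consonant
  'b' at position 2: consonant
  'j' at position 3: consonant
  'b' at position 4: consonant
  'n' at position 5: consonant
  'i' at position 6: vowel (running total: 2)
  'm' at position 7: consonant
  'p' at position 8: consonant
Total vowels: 2

2


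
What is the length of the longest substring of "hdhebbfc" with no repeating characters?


Input: "hdhebbfc"
Sliding window (track last position of each char):
  Position 0 ('h'): window [0,0] length 1 -- new best
  Position 1 ('d'): window [0,1] length 2 -- new best
  Position 2 ('h'): repeat (last at 0), move window start to 1
  Position 2 ('h'): window [1,2] length 2
  Position 3 ('e'): window [1,3] length 3 -- new best
  Position 4 ('b'): window [1,4] length 4 -- new best
  Position 5 ('b'): repeat (last at 4), move window start to 5
  Position 5 ('b'): window [5,5] length 1
  Position 6 ('f'): window [5,6] length 2
  Position 7 ('c'): window [5,7] length 3
Longest substring with no repeats: "dheb" with length 4

4


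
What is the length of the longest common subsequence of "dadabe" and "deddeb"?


LCS of "dadabe" and "deddeb"
DP table:
           d    e    d    d    e    b
      0    0    0    0    0    0    0
  d   0    1    1    1    1    1    1
  a   0    1    1    1    1    1    1
  d   0    1    1    2    2    2    2
  a   0    1    1    2    2    2    2
  b   0    1    1    2    2    2    3
  e   0    1    2    2    2    3    3
LCS length = dp[6][6] = 3

3


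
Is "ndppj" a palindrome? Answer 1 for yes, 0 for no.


Input: ndppj
Reversed: jppdn
  Compare pos 0 ('n') with pos 4 ('j'): MISMATCH
  Compare pos 1 ('d') with pos 3 ('p'): MISMATCH
Result: not a palindrome

0


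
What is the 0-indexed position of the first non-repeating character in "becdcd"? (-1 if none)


Input: becdcd
Character frequencies:
  'b': 1
  'c': 2
  'd': 2
  'e': 1
Scanning left to right for freq == 1:
  Position 0 ('b'): unique! => answer = 0

0


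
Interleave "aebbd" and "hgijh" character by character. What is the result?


Interleaving "aebbd" and "hgijh":
  Position 0: 'a' from first, 'h' from second => "ah"
  Position 1: 'e' from first, 'g' from second => "eg"
  Position 2: 'b' from first, 'i' from second => "bi"
  Position 3: 'b' from first, 'j' from second => "bj"
  Position 4: 'd' from first, 'h' from second => "dh"
Result: ahegbibjdh

ahegbibjdh


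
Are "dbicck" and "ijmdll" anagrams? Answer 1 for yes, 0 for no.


Strings: "dbicck", "ijmdll"
Sorted first:  bccdik
Sorted second: dijllm
Differ at position 0: 'b' vs 'd' => not anagrams

0


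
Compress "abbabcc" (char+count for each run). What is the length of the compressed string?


Input: abbabcc
Runs:
  'a' x 1 => "a1"
  'b' x 2 => "b2"
  'a' x 1 => "a1"
  'b' x 1 => "b1"
  'c' x 2 => "c2"
Compressed: "a1b2a1b1c2"
Compressed length: 10

10


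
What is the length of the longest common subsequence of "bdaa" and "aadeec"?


LCS of "bdaa" and "aadeec"
DP table:
           a    a    d    e    e    c
      0    0    0    0    0    0    0
  b   0    0    0    0    0    0    0
  d   0    0    0    1    1    1    1
  a   0    1    1    1    1    1    1
  a   0    1    2    2    2    2    2
LCS length = dp[4][6] = 2

2


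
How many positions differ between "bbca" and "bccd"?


Comparing "bbca" and "bccd" position by position:
  Position 0: 'b' vs 'b' => same
  Position 1: 'b' vs 'c' => DIFFER
  Position 2: 'c' vs 'c' => same
  Position 3: 'a' vs 'd' => DIFFER
Positions that differ: 2

2


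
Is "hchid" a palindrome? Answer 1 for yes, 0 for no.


Input: hchid
Reversed: dihch
  Compare pos 0 ('h') with pos 4 ('d'): MISMATCH
  Compare pos 1 ('c') with pos 3 ('i'): MISMATCH
Result: not a palindrome

0


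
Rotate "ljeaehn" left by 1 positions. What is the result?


Input: "ljeaehn", rotate left by 1
First 1 characters: "l"
Remaining characters: "jeaehn"
Concatenate remaining + first: "jeaehn" + "l" = "jeaehnl"

jeaehnl


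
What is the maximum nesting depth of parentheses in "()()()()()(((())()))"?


Input: "()()()()()(((())()))"
Tracking depth:
  Position 0 '(': depth becomes 1
  Position 1 ')': depth becomes 0
  Position 2 '(': depth becomes 1
  Position 3 ')': depth becomes 0
  Position 4 '(': depth becomes 1
  Position 5 ')': depth becomes 0
  Position 6 '(': depth becomes 1
  Position 7 ')': depth becomes 0
  Position 8 '(': depth becomes 1
  Position 9 ')': depth becomes 0
  Position 10 '(': depth becomes 1
  Position 11 '(': depth becomes 2
  Position 12 '(': depth becomes 3
  Position 13 '(': depth becomes 4
  Position 14 ')': depth becomes 3
  Position 15 ')': depth becomes 2
  Position 16 '(': depth becomes 3
  Position 17 ')': depth becomes 2
  Position 18 ')': depth becomes 1
  Position 19 ')': depth becomes 0
Maximum depth reached: 4

4


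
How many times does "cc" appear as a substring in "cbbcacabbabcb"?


Searching for "cc" in "cbbcacabbabcb"
Scanning each position:
  Position 0: "cb" => no
  Position 1: "bb" => no
  Position 2: "bc" => no
  Position 3: "ca" => no
  Position 4: "ac" => no
  Position 5: "ca" => no
  Position 6: "ab" => no
  Position 7: "bb" => no
  Position 8: "ba" => no
  Position 9: "ab" => no
  Position 10: "bc" => no
  Position 11: "cb" => no
Total occurrences: 0

0


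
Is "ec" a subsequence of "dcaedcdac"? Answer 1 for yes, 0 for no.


Check if "ec" is a subsequence of "dcaedcdac"
Greedy scan:
  Position 0 ('d'): no match needed
  Position 1 ('c'): no match needed
  Position 2 ('a'): no match needed
  Position 3 ('e'): matches sub[0] = 'e'
  Position 4 ('d'): no match needed
  Position 5 ('c'): matches sub[1] = 'c'
  Position 6 ('d'): no match needed
  Position 7 ('a'): no match needed
  Position 8 ('c'): no match needed
All 2 characters matched => is a subsequence

1


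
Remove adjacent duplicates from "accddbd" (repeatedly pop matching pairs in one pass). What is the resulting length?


Input: accddbd
Stack-based adjacent duplicate removal:
  Read 'a': push. Stack: a
  Read 'c': push. Stack: ac
  Read 'c': matches stack top 'c' => pop. Stack: a
  Read 'd': push. Stack: ad
  Read 'd': matches stack top 'd' => pop. Stack: a
  Read 'b': push. Stack: ab
  Read 'd': push. Stack: abd
Final stack: "abd" (length 3)

3


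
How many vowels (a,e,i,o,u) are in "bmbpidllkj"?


Input: bmbpidllkj
Checking each character:
  'b' at position 0: consonant
  'm' at position 1: consonant
  'b' at position 2: consonant
  'p' at position 3: consonant
  'i' at position 4: vowel (running total: 1)
  'd' at position 5: consonant
  'l' at position 6: consonant
  'l' at position 7: consonant
  'k' at position 8: consonant
  'j' at position 9: consonant
Total vowels: 1

1


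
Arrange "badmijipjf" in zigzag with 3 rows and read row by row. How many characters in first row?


Zigzag "badmijipjf" into 3 rows:
Placing characters:
  'b' => row 0
  'a' => row 1
  'd' => row 2
  'm' => row 1
  'i' => row 0
  'j' => row 1
  'i' => row 2
  'p' => row 1
  'j' => row 0
  'f' => row 1
Rows:
  Row 0: "bij"
  Row 1: "amjpf"
  Row 2: "di"
First row length: 3

3


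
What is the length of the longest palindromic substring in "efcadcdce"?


Input: "efcadcdce"
Checking substrings for palindromes:
  [4:7] "dcd" (len 3) => palindrome
  [5:8] "cdc" (len 3) => palindrome
Longest palindromic substring: "dcd" with length 3

3


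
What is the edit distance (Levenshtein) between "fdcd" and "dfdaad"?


Computing edit distance: "fdcd" -> "dfdaad"
DP table:
           d    f    d    a    a    d
      0    1    2    3    4    5    6
  f   1    1    1    2    3    4    5
  d   2    1    2    1    2    3    4
  c   3    2    2    2    2    3    4
  d   4    3    3    2    3    3    3
Edit distance = dp[4][6] = 3

3


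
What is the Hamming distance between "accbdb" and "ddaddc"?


Comparing "accbdb" and "ddaddc" position by position:
  Position 0: 'a' vs 'd' => differ
  Position 1: 'c' vs 'd' => differ
  Position 2: 'c' vs 'a' => differ
  Position 3: 'b' vs 'd' => differ
  Position 4: 'd' vs 'd' => same
  Position 5: 'b' vs 'c' => differ
Total differences (Hamming distance): 5

5


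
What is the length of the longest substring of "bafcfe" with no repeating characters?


Input: "bafcfe"
Sliding window (track last position of each char):
  Position 0 ('b'): window [0,0] length 1 -- new best
  Position 1 ('a'): window [0,1] length 2 -- new best
  Position 2 ('f'): window [0,2] length 3 -- new best
  Position 3 ('c'): window [0,3] length 4 -- new best
  Position 4 ('f'): repeat (last at 2), move window start to 3
  Position 4 ('f'): window [3,4] length 2
  Position 5 ('e'): window [3,5] length 3
Longest substring with no repeats: "bafc" with length 4

4


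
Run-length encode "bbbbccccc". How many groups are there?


Input: bbbbccccc
Scanning for consecutive runs:
  Group 1: 'b' x 4 (positions 0-3)
  Group 2: 'c' x 5 (positions 4-8)
Total groups: 2

2


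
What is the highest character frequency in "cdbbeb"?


Input: cdbbeb
Character counts:
  'b': 3
  'c': 1
  'd': 1
  'e': 1
Maximum frequency: 3

3


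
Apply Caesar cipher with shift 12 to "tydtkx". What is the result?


Caesar cipher: shift "tydtkx" by 12
  't' (pos 19) + 12 = pos 5 = 'f'
  'y' (pos 24) + 12 = pos 10 = 'k'
  'd' (pos 3) + 12 = pos 15 = 'p'
  't' (pos 19) + 12 = pos 5 = 'f'
  'k' (pos 10) + 12 = pos 22 = 'w'
  'x' (pos 23) + 12 = pos 9 = 'j'
Result: fkpfwj

fkpfwj


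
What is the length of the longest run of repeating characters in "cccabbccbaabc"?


Input: "cccabbccbaabc"
Scanning for longest run:
  Position 1 ('c'): continues run of 'c', length=2
  Position 2 ('c'): continues run of 'c', length=3
  Position 3 ('a'): new char, reset run to 1
  Position 4 ('b'): new char, reset run to 1
  Position 5 ('b'): continues run of 'b', length=2
  Position 6 ('c'): new char, reset run to 1
  Position 7 ('c'): continues run of 'c', length=2
  Position 8 ('b'): new char, reset run to 1
  Position 9 ('a'): new char, reset run to 1
  Position 10 ('a'): continues run of 'a', length=2
  Position 11 ('b'): new char, reset run to 1
  Position 12 ('c'): new char, reset run to 1
Longest run: 'c' with length 3

3


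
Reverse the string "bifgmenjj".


Input: bifgmenjj
Reading characters right to left:
  Position 8: 'j'
  Position 7: 'j'
  Position 6: 'n'
  Position 5: 'e'
  Position 4: 'm'
  Position 3: 'g'
  Position 2: 'f'
  Position 1: 'i'
  Position 0: 'b'
Reversed: jjnemgfib

jjnemgfib


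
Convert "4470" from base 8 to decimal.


Input: "4470" in base 8
Positional expansion:
  Digit '4' (value 4) x 8^3 = 2048
  Digit '4' (value 4) x 8^2 = 256
  Digit '7' (value 7) x 8^1 = 56
  Digit '0' (value 0) x 8^0 = 0
Sum = 2360

2360


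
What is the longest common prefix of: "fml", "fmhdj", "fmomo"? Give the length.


Words: fml, fmhdj, fmomo
  Position 0: all 'f' => match
  Position 1: all 'm' => match
  Position 2: ('l', 'h', 'o') => mismatch, stop
LCP = "fm" (length 2)

2


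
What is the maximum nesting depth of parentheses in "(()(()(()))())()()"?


Input: "(()(()(()))())()()"
Tracking depth:
  Position 0 '(': depth becomes 1
  Position 1 '(': depth becomes 2
  Position 2 ')': depth becomes 1
  Position 3 '(': depth becomes 2
  Position 4 '(': depth becomes 3
  Position 5 ')': depth becomes 2
  Position 6 '(': depth becomes 3
  Position 7 '(': depth becomes 4
  Position 8 ')': depth becomes 3
  Position 9 ')': depth becomes 2
  Position 10 ')': depth becomes 1
  Position 11 '(': depth becomes 2
  Position 12 ')': depth becomes 1
  Position 13 ')': depth becomes 0
  Position 14 '(': depth becomes 1
  Position 15 ')': depth becomes 0
  Position 16 '(': depth becomes 1
  Position 17 ')': depth becomes 0
Maximum depth reached: 4

4


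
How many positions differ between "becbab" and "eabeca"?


Comparing "becbab" and "eabeca" position by position:
  Position 0: 'b' vs 'e' => DIFFER
  Position 1: 'e' vs 'a' => DIFFER
  Position 2: 'c' vs 'b' => DIFFER
  Position 3: 'b' vs 'e' => DIFFER
  Position 4: 'a' vs 'c' => DIFFER
  Position 5: 'b' vs 'a' => DIFFER
Positions that differ: 6

6


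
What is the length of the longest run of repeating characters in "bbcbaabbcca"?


Input: "bbcbaabbcca"
Scanning for longest run:
  Position 1 ('b'): continues run of 'b', length=2
  Position 2 ('c'): new char, reset run to 1
  Position 3 ('b'): new char, reset run to 1
  Position 4 ('a'): new char, reset run to 1
  Position 5 ('a'): continues run of 'a', length=2
  Position 6 ('b'): new char, reset run to 1
  Position 7 ('b'): continues run of 'b', length=2
  Position 8 ('c'): new char, reset run to 1
  Position 9 ('c'): continues run of 'c', length=2
  Position 10 ('a'): new char, reset run to 1
Longest run: 'b' with length 2

2


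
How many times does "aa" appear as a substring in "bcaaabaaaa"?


Searching for "aa" in "bcaaabaaaa"
Scanning each position:
  Position 0: "bc" => no
  Position 1: "ca" => no
  Position 2: "aa" => MATCH
  Position 3: "aa" => MATCH
  Position 4: "ab" => no
  Position 5: "ba" => no
  Position 6: "aa" => MATCH
  Position 7: "aa" => MATCH
  Position 8: "aa" => MATCH
Total occurrences: 5

5


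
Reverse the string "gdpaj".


Input: gdpaj
Reading characters right to left:
  Position 4: 'j'
  Position 3: 'a'
  Position 2: 'p'
  Position 1: 'd'
  Position 0: 'g'
Reversed: japdg

japdg


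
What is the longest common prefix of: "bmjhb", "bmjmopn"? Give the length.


Words: bmjhb, bmjmopn
  Position 0: all 'b' => match
  Position 1: all 'm' => match
  Position 2: all 'j' => match
  Position 3: ('h', 'm') => mismatch, stop
LCP = "bmj" (length 3)

3


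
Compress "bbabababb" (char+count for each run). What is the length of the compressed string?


Input: bbabababb
Runs:
  'b' x 2 => "b2"
  'a' x 1 => "a1"
  'b' x 1 => "b1"
  'a' x 1 => "a1"
  'b' x 1 => "b1"
  'a' x 1 => "a1"
  'b' x 2 => "b2"
Compressed: "b2a1b1a1b1a1b2"
Compressed length: 14

14


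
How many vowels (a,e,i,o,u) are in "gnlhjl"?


Input: gnlhjl
Checking each character:
  'g' at position 0: consonant
  'n' at position 1: consonant
  'l' at position 2: consonant
  'h' at position 3: consonant
  'j' at position 4: consonant
  'l' at position 5: consonant
Total vowels: 0

0


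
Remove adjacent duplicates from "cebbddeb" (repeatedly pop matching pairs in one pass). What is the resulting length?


Input: cebbddeb
Stack-based adjacent duplicate removal:
  Read 'c': push. Stack: c
  Read 'e': push. Stack: ce
  Read 'b': push. Stack: ceb
  Read 'b': matches stack top 'b' => pop. Stack: ce
  Read 'd': push. Stack: ced
  Read 'd': matches stack top 'd' => pop. Stack: ce
  Read 'e': matches stack top 'e' => pop. Stack: c
  Read 'b': push. Stack: cb
Final stack: "cb" (length 2)

2


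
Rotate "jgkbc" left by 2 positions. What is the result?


Input: "jgkbc", rotate left by 2
First 2 characters: "jg"
Remaining characters: "kbc"
Concatenate remaining + first: "kbc" + "jg" = "kbcjg"

kbcjg


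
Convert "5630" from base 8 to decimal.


Input: "5630" in base 8
Positional expansion:
  Digit '5' (value 5) x 8^3 = 2560
  Digit '6' (value 6) x 8^2 = 384
  Digit '3' (value 3) x 8^1 = 24
  Digit '0' (value 0) x 8^0 = 0
Sum = 2968

2968


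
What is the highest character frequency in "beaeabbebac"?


Input: beaeabbebac
Character counts:
  'a': 3
  'b': 4
  'c': 1
  'e': 3
Maximum frequency: 4

4


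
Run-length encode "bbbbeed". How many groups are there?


Input: bbbbeed
Scanning for consecutive runs:
  Group 1: 'b' x 4 (positions 0-3)
  Group 2: 'e' x 2 (positions 4-5)
  Group 3: 'd' x 1 (positions 6-6)
Total groups: 3

3


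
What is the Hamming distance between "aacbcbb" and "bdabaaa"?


Comparing "aacbcbb" and "bdabaaa" position by position:
  Position 0: 'a' vs 'b' => differ
  Position 1: 'a' vs 'd' => differ
  Position 2: 'c' vs 'a' => differ
  Position 3: 'b' vs 'b' => same
  Position 4: 'c' vs 'a' => differ
  Position 5: 'b' vs 'a' => differ
  Position 6: 'b' vs 'a' => differ
Total differences (Hamming distance): 6

6


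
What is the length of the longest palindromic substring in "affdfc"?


Input: "affdfc"
Checking substrings for palindromes:
  [2:5] "fdf" (len 3) => palindrome
  [1:3] "ff" (len 2) => palindrome
Longest palindromic substring: "fdf" with length 3

3


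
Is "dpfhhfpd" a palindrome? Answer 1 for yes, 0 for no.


Input: dpfhhfpd
Reversed: dpfhhfpd
  Compare pos 0 ('d') with pos 7 ('d'): match
  Compare pos 1 ('p') with pos 6 ('p'): match
  Compare pos 2 ('f') with pos 5 ('f'): match
  Compare pos 3 ('h') with pos 4 ('h'): match
Result: palindrome

1


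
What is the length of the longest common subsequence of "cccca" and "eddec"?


LCS of "cccca" and "eddec"
DP table:
           e    d    d    e    c
      0    0    0    0    0    0
  c   0    0    0    0    0    1
  c   0    0    0    0    0    1
  c   0    0    0    0    0    1
  c   0    0    0    0    0    1
  a   0    0    0    0    0    1
LCS length = dp[5][5] = 1

1


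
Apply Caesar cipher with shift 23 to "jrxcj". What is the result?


Caesar cipher: shift "jrxcj" by 23
  'j' (pos 9) + 23 = pos 6 = 'g'
  'r' (pos 17) + 23 = pos 14 = 'o'
  'x' (pos 23) + 23 = pos 20 = 'u'
  'c' (pos 2) + 23 = pos 25 = 'z'
  'j' (pos 9) + 23 = pos 6 = 'g'
Result: gouzg

gouzg


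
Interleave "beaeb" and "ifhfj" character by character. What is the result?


Interleaving "beaeb" and "ifhfj":
  Position 0: 'b' from first, 'i' from second => "bi"
  Position 1: 'e' from first, 'f' from second => "ef"
  Position 2: 'a' from first, 'h' from second => "ah"
  Position 3: 'e' from first, 'f' from second => "ef"
  Position 4: 'b' from first, 'j' from second => "bj"
Result: biefahefbj

biefahefbj


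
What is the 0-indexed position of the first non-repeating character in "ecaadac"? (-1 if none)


Input: ecaadac
Character frequencies:
  'a': 3
  'c': 2
  'd': 1
  'e': 1
Scanning left to right for freq == 1:
  Position 0 ('e'): unique! => answer = 0

0


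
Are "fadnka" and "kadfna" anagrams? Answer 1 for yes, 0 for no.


Strings: "fadnka", "kadfna"
Sorted first:  aadfkn
Sorted second: aadfkn
Sorted forms match => anagrams

1


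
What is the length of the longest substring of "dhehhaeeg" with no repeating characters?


Input: "dhehhaeeg"
Sliding window (track last position of each char):
  Position 0 ('d'): window [0,0] length 1 -- new best
  Position 1 ('h'): window [0,1] length 2 -- new best
  Position 2 ('e'): window [0,2] length 3 -- new best
  Position 3 ('h'): repeat (last at 1), move window start to 2
  Position 3 ('h'): window [2,3] length 2
  Position 4 ('h'): repeat (last at 3), move window start to 4
  Position 4 ('h'): window [4,4] length 1
  Position 5 ('a'): window [4,5] length 2
  Position 6 ('e'): window [4,6] length 3
  Position 7 ('e'): repeat (last at 6), move window start to 7
  Position 7 ('e'): window [7,7] length 1
  Position 8 ('g'): window [7,8] length 2
Longest substring with no repeats: "dhe" with length 3

3


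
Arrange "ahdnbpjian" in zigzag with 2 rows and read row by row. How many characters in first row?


Zigzag "ahdnbpjian" into 2 rows:
Placing characters:
  'a' => row 0
  'h' => row 1
  'd' => row 0
  'n' => row 1
  'b' => row 0
  'p' => row 1
  'j' => row 0
  'i' => row 1
  'a' => row 0
  'n' => row 1
Rows:
  Row 0: "adbja"
  Row 1: "hnpin"
First row length: 5

5


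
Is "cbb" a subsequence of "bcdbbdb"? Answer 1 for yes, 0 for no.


Check if "cbb" is a subsequence of "bcdbbdb"
Greedy scan:
  Position 0 ('b'): no match needed
  Position 1 ('c'): matches sub[0] = 'c'
  Position 2 ('d'): no match needed
  Position 3 ('b'): matches sub[1] = 'b'
  Position 4 ('b'): matches sub[2] = 'b'
  Position 5 ('d'): no match needed
  Position 6 ('b'): no match needed
All 3 characters matched => is a subsequence

1


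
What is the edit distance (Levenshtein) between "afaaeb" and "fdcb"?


Computing edit distance: "afaaeb" -> "fdcb"
DP table:
           f    d    c    b
      0    1    2    3    4
  a   1    1    2    3    4
  f   2    1    2    3    4
  a   3    2    2    3    4
  a   4    3    3    3    4
  e   5    4    4    4    4
  b   6    5    5    5    4
Edit distance = dp[6][4] = 4

4


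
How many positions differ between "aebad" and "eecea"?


Comparing "aebad" and "eecea" position by position:
  Position 0: 'a' vs 'e' => DIFFER
  Position 1: 'e' vs 'e' => same
  Position 2: 'b' vs 'c' => DIFFER
  Position 3: 'a' vs 'e' => DIFFER
  Position 4: 'd' vs 'a' => DIFFER
Positions that differ: 4

4


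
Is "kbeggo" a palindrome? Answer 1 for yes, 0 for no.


Input: kbeggo
Reversed: oggebk
  Compare pos 0 ('k') with pos 5 ('o'): MISMATCH
  Compare pos 1 ('b') with pos 4 ('g'): MISMATCH
  Compare pos 2 ('e') with pos 3 ('g'): MISMATCH
Result: not a palindrome

0


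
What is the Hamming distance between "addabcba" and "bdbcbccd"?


Comparing "addabcba" and "bdbcbccd" position by position:
  Position 0: 'a' vs 'b' => differ
  Position 1: 'd' vs 'd' => same
  Position 2: 'd' vs 'b' => differ
  Position 3: 'a' vs 'c' => differ
  Position 4: 'b' vs 'b' => same
  Position 5: 'c' vs 'c' => same
  Position 6: 'b' vs 'c' => differ
  Position 7: 'a' vs 'd' => differ
Total differences (Hamming distance): 5

5


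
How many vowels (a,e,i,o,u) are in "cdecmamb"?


Input: cdecmamb
Checking each character:
  'c' at position 0: consonant
  'd' at position 1: consonant
  'e' at position 2: vowel (running total: 1)
  'c' at position 3: consonant
  'm' at position 4: consonant
  'a' at position 5: vowel (running total: 2)
  'm' at position 6: consonant
  'b' at position 7: consonant
Total vowels: 2

2
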